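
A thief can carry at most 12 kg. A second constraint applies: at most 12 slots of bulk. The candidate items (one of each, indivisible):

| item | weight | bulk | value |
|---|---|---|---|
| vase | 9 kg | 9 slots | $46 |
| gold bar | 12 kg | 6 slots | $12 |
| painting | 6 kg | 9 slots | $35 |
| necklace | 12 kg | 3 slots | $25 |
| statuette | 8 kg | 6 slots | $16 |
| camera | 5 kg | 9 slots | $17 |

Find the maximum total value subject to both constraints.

Feasible sets respecting both limits:
- vase: weight 9, bulk 9, value 46
- painting: weight 6, bulk 9, value 35
- necklace: weight 12, bulk 3, value 25
- camera: weight 5, bulk 9, value 17
Best: $46.

$46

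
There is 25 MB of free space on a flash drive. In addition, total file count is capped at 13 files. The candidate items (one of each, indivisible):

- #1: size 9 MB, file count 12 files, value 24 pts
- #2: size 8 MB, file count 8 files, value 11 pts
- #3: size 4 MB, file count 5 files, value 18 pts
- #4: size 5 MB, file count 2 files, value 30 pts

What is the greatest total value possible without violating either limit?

Feasible sets respecting both limits:
- #3+#4: size 9, file count 7, value 48
- #2+#4: size 13, file count 10, value 41
- #4: size 5, file count 2, value 30
- #2+#3: size 12, file count 13, value 29
Best: 48 pts.

48 pts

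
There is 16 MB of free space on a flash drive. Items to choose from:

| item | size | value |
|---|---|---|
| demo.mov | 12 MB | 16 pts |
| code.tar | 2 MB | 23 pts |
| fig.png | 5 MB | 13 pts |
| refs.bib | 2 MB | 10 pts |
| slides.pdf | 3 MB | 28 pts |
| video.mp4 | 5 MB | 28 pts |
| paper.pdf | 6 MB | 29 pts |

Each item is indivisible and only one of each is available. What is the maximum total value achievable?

108 pts

Check high-value combinations within 16 MB:
- code.tar+slides.pdf+video.mp4+paper.pdf: size 2+3+5+6=16, value 23+28+28+29=108
- refs.bib+slides.pdf+video.mp4+paper.pdf: size 2+3+5+6=16, value 10+28+28+29=95
- code.tar+fig.png+slides.pdf+paper.pdf: size 2+5+3+6=16, value 23+13+28+29=93
- code.tar+fig.png+slides.pdf+video.mp4: size 2+5+3+5=15, value 23+13+28+28=92
- code.tar+refs.bib+slides.pdf+paper.pdf: size 2+2+3+6=13, value 23+10+28+29=90
Best: 108 pts.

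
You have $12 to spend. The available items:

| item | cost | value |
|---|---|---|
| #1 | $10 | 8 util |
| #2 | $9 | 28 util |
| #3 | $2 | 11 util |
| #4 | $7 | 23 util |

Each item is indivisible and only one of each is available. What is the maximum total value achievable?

This is a 0/1 knapsack; check combinations near the capacity.
- #2+#3: cost 9+2=11, value 28+11=39
- #3+#4: cost 2+7=9, value 11+23=34
- #2: cost 9, value 28
Best: 39 util.

39 util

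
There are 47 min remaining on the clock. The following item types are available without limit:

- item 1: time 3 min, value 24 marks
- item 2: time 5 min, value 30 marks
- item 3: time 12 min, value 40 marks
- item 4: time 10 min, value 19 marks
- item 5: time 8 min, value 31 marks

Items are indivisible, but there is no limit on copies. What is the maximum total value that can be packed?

366 marks

Best value-per-unit is item 1 at 24/3; filling with it alone gives 15×24 = 360.
Optimal mix: 14×item 1 + 1×item 2 → time 47, value 366.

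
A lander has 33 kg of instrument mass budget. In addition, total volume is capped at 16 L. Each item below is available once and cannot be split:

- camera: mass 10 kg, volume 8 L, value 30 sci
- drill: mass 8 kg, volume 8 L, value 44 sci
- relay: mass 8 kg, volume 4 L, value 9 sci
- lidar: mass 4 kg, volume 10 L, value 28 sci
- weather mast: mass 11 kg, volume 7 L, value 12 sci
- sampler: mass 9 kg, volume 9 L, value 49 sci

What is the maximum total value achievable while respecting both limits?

Feasible sets respecting both limits:
- camera+drill: mass 18, volume 16, value 74
- weather mast+sampler: mass 20, volume 16, value 61
- relay+sampler: mass 17, volume 13, value 58
Best: 74 sci.

74 sci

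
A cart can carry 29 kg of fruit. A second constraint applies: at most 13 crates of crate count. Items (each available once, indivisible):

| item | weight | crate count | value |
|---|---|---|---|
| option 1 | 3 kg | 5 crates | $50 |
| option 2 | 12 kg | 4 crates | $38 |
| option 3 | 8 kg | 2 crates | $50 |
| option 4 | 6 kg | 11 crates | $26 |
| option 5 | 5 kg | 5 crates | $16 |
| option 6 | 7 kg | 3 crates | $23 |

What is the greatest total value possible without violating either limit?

Feasible sets respecting both limits:
- option 1+option 2+option 3: weight 23, crate count 11, value 138
- option 1+option 3+option 6: weight 18, crate count 10, value 123
- option 1+option 3+option 5: weight 16, crate count 12, value 116
Best: $138.

$138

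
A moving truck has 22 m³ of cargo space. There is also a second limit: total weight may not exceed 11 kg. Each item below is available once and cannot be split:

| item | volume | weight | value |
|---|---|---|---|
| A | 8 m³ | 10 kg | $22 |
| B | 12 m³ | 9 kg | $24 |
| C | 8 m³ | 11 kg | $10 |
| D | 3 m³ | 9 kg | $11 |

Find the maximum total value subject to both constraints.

Feasible sets respecting both limits:
- B: volume 12, weight 9, value 24
- A: volume 8, weight 10, value 22
- D: volume 3, weight 9, value 11
- C: volume 8, weight 11, value 10
Best: $24.

$24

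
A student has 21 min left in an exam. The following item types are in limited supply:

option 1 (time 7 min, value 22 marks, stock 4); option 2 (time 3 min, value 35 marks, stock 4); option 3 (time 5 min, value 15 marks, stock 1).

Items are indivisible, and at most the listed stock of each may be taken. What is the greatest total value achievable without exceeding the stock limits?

Best selections within time 21 and stock limits:
- 1×option 1 + 4×option 2: time 19, value 162
- 4×option 2 + 1×option 3: time 17, value 155
- 1×option 1 + 3×option 2 + 1×option 3: time 21, value 142
- 4×option 2: time 12, value 140
Best: 162 marks.

162 marks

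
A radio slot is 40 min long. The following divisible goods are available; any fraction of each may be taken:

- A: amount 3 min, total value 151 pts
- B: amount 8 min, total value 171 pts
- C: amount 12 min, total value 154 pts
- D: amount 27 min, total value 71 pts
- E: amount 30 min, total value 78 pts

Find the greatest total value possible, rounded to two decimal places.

Take in order of value per unit:
- A (151/3 per unit): all 3 → value 151, running total 151.00
- B (171/8 per unit): all 8 → value 171, running total 322.00
- C (154/12 per unit): all 12 → value 154, running total 476.00
- D (71/27 per unit): 17 of 27 → value 17×71/27 = 44.7037, running total 520.70
Total 520.70.

520.70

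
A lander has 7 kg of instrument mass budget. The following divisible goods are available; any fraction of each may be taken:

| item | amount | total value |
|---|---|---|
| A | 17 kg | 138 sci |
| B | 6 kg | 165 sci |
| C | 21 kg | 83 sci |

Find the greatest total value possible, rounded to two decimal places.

Take in order of value per unit:
- B (165/6 per unit): all 6 → value 165, running total 165.00
- A (138/17 per unit): 1 of 17 → value 1×138/17 = 8.1176, running total 173.12
Total 173.12.

173.12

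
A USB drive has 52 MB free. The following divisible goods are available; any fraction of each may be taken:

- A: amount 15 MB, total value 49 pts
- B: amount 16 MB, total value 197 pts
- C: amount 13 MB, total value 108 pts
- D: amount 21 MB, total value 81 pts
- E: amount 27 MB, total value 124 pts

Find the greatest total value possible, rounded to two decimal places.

Take in order of value per unit:
- B (197/16 per unit): all 16 → value 197, running total 197.00
- C (108/13 per unit): all 13 → value 108, running total 305.00
- E (124/27 per unit): 23 of 27 → value 23×124/27 = 105.6296, running total 410.63
Total 410.63.

410.63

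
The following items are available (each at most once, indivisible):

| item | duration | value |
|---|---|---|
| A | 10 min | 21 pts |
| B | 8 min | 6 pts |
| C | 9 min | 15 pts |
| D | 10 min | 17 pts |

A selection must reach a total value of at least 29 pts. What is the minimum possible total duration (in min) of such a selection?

Subsets with value ≥ 29, sorted by total duration:
- A+C: duration 19, value 36
- C+D: duration 19, value 32
- A+D: duration 20, value 38
Minimum duration: 19 min.

19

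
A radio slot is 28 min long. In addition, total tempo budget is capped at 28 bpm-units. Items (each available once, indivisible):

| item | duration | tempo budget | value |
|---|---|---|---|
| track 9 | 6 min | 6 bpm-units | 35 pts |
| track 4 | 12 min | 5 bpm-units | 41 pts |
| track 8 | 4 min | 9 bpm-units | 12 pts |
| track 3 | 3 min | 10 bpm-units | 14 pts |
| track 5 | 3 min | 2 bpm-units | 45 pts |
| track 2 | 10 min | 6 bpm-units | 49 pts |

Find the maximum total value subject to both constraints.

149 pts

Feasible sets respecting both limits:
- track 4+track 3+track 5+track 2: duration 28, tempo budget 23, value 149
- track 9+track 3+track 5+track 2: duration 22, tempo budget 24, value 143
- track 9+track 8+track 5+track 2: duration 23, tempo budget 23, value 141
Best: 149 pts.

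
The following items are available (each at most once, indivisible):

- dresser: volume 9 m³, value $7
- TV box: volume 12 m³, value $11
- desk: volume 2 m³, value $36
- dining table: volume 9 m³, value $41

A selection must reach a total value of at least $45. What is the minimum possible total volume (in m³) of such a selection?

Subsets with value ≥ 45, sorted by total volume:
- desk+dining table: volume 11, value 77
- TV box+desk: volume 14, value 47
- dresser+dining table: volume 18, value 48
- dresser+desk+dining table: volume 20, value 84
Minimum volume: 11 m³.

11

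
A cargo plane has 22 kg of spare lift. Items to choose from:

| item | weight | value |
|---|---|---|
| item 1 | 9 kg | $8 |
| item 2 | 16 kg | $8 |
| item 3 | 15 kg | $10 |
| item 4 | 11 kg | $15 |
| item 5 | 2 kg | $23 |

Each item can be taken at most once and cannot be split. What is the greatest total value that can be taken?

This is a 0/1 knapsack; check combinations near the capacity.
- item 1+item 4+item 5: weight 9+11+2=22, value 8+15+23=46
- item 4+item 5: weight 11+2=13, value 15+23=38
- item 3+item 5: weight 15+2=17, value 10+23=33
Best: $46.

$46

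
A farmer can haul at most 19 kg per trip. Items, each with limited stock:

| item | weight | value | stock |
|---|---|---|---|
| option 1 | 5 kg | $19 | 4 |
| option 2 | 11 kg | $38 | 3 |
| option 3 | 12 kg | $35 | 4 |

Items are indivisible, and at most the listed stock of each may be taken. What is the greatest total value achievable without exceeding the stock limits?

Top feasible selections:
- 3×option 1: weight 15, value 57
- 1×option 1 + 1×option 2: weight 16, value 57
- 1×option 1 + 1×option 3: weight 17, value 54
Best: $57.

$57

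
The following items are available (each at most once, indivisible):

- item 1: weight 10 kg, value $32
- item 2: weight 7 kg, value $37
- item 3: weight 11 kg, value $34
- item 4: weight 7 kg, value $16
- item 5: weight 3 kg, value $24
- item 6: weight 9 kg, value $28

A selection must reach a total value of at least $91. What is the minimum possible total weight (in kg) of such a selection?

Subsets with value ≥ 91, sorted by total weight:
- item 1+item 2+item 5: weight 20, value 93
- item 2+item 3+item 5: weight 21, value 95
- item 2+item 4+item 5+item 6: weight 26, value 105
Minimum weight: 20 kg.

20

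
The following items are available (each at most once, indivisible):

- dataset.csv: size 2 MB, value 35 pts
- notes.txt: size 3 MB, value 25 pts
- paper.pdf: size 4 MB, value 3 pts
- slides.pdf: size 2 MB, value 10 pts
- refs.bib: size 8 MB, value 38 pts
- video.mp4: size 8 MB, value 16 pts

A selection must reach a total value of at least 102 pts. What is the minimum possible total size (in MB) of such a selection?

Subsets with value ≥ 102, sorted by total size:
- dataset.csv+notes.txt+slides.pdf+refs.bib: size 15, value 108
- dataset.csv+notes.txt+paper.pdf+slides.pdf+refs.bib: size 19, value 111
- dataset.csv+notes.txt+refs.bib+video.mp4: size 21, value 114
- dataset.csv+notes.txt+slides.pdf+refs.bib+video.mp4: size 23, value 124
Minimum size: 15 MB.

15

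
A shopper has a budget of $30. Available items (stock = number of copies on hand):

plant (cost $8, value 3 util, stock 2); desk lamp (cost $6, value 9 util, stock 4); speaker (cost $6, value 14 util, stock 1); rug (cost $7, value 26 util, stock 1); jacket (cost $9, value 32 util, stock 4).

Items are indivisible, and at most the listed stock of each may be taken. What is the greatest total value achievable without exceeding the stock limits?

Top feasible selections:
- 3×jacket: cost 27, value 96
- 1×rug + 2×jacket: cost 25, value 90
Best: 96 util.

96 util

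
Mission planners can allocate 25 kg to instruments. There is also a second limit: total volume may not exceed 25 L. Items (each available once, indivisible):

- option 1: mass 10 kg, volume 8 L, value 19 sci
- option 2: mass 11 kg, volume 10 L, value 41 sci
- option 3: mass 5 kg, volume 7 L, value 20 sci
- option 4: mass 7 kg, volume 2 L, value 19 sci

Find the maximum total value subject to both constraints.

Feasible sets respecting both limits:
- option 2+option 3+option 4: mass 23, volume 19, value 80
- option 2+option 3: mass 16, volume 17, value 61
- option 1+option 2: mass 21, volume 18, value 60
Best: 80 sci.

80 sci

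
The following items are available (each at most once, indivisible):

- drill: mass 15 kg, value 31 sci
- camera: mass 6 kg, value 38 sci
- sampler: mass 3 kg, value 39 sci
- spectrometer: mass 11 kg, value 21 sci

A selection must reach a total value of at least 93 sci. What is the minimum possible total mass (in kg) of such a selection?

Subsets with value ≥ 93, sorted by total mass:
- camera+sampler+spectrometer: mass 20, value 98
- drill+camera+sampler: mass 24, value 108
- drill+camera+sampler+spectrometer: mass 35, value 129
Minimum mass: 20 kg.

20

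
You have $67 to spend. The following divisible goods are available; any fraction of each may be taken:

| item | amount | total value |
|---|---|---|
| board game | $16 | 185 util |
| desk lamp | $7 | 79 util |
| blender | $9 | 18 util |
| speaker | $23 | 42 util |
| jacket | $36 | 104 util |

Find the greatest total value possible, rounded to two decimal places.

Take in order of value per unit:
- board game (185/16 per unit): all 16 → value 185, running total 185.00
- desk lamp (79/7 per unit): all 7 → value 79, running total 264.00
- jacket (104/36 per unit): all 36 → value 104, running total 368.00
- blender (18/9 per unit): 8 of 9 → value 8×18/9 = 16.0000, running total 384.00
Total 384.00.

384.00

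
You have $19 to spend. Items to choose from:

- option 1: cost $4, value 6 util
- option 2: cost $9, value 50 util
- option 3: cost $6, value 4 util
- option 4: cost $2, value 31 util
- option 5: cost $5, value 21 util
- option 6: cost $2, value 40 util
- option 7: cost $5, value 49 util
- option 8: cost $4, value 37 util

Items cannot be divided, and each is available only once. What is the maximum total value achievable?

178 util

Check high-value combinations within $19:
- option 4+option 5+option 6+option 7+option 8: cost 2+5+2+5+4=18, value 31+21+40+49+37=178
- option 2+option 4+option 6+option 7: cost 9+2+2+5=18, value 50+31+40+49=170
- option 1+option 4+option 6+option 7+option 8: cost 4+2+2+5+4=17, value 6+31+40+49+37=163
- option 3+option 4+option 6+option 7+option 8: cost 6+2+2+5+4=19, value 4+31+40+49+37=161
- option 2+option 4+option 6+option 8: cost 9+2+2+4=17, value 50+31+40+37=158
Best: 178 util.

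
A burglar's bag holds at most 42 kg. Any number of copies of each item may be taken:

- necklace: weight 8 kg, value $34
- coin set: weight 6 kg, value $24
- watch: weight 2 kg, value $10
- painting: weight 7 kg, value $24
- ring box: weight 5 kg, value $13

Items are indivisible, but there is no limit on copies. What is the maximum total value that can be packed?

$210

Best value-per-unit is watch at 10/2, and filling with it alone uses weight 21×2=42. No mix of the others beats 21×10 = 210.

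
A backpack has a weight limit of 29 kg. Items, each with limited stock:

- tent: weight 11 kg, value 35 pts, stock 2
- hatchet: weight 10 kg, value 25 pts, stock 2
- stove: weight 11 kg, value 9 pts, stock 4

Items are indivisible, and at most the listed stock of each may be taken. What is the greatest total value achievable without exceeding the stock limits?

70 pts

Best selections within weight 29 and stock limits:
- 2×tent: weight 22, value 70
- 1×tent + 1×hatchet: weight 21, value 60
- 2×hatchet: weight 20, value 50
Best: 70 pts.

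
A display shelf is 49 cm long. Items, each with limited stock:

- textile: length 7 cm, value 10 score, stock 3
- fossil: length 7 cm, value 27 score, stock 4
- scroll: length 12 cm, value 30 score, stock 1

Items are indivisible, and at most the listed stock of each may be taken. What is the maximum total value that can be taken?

148 score

Top feasible selections:
- 1×textile + 4×fossil + 1×scroll: length 47, value 148
- 4×fossil + 1×scroll: length 40, value 138
- 3×textile + 4×fossil: length 49, value 138
Best: 148 score.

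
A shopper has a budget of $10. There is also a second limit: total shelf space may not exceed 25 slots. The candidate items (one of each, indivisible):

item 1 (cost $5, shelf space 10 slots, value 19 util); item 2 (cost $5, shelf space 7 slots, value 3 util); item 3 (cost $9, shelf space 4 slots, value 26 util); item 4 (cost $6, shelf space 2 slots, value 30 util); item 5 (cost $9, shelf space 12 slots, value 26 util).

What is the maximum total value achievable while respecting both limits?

Feasible sets respecting both limits:
- item 4: cost 6, shelf space 2, value 30
- item 3: cost 9, shelf space 4, value 26
- item 5: cost 9, shelf space 12, value 26
- item 1+item 2: cost 10, shelf space 17, value 22
Best: 30 util.

30 util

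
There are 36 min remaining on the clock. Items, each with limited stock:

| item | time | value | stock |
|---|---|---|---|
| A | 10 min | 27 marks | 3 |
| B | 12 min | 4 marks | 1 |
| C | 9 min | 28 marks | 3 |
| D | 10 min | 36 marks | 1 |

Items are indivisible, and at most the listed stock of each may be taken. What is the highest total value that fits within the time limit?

Best selections within time 36 and stock limits:
- 2×C + 1×D: time 28, value 92
- 1×A + 1×C + 1×D: time 29, value 91
Best: 92 marks.

92 marks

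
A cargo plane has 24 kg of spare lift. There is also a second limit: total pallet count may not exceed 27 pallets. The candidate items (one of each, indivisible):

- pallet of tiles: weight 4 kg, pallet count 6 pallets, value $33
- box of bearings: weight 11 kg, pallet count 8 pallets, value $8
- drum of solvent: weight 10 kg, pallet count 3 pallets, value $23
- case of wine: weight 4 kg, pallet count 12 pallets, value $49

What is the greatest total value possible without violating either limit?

Feasible sets respecting both limits:
- pallet of tiles+drum of solvent+case of wine: weight 18, pallet count 21, value 105
- pallet of tiles+box of bearings+case of wine: weight 19, pallet count 26, value 90
- pallet of tiles+case of wine: weight 8, pallet count 18, value 82
- drum of solvent+case of wine: weight 14, pallet count 15, value 72
Best: $105.

$105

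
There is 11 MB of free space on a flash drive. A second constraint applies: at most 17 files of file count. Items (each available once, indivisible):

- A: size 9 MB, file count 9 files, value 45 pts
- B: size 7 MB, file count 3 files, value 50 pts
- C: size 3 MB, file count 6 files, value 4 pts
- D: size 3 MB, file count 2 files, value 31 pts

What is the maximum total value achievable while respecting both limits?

Feasible sets respecting both limits:
- B+D: size 10, file count 5, value 81
- B+C: size 10, file count 9, value 54
- B: size 7, file count 3, value 50
- A: size 9, file count 9, value 45
Best: 81 pts.

81 pts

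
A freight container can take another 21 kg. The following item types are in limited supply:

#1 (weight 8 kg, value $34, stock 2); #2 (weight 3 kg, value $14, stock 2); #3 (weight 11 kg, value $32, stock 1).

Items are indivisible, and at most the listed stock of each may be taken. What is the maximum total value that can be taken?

$82

Top feasible selections:
- 2×#1 + 1×#2: weight 19, value 82
- 2×#1: weight 16, value 68
Best: $82.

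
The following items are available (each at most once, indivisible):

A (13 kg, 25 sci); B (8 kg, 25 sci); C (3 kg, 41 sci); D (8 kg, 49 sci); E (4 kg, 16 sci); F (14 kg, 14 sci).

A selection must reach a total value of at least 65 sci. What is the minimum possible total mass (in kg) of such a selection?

Subsets with value ≥ 65, sorted by total mass:
- C+D: mass 11, value 90
- B+C: mass 11, value 66
Minimum mass: 11 kg.

11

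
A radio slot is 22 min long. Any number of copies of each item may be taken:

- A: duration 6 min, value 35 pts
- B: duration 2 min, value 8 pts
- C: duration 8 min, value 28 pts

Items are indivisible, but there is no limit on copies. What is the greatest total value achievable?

121 pts

Best value-per-unit is A at 35/6; filling with it alone gives 3×35 = 105.
Optimal mix: 3×A + 2×B → duration 22, value 121.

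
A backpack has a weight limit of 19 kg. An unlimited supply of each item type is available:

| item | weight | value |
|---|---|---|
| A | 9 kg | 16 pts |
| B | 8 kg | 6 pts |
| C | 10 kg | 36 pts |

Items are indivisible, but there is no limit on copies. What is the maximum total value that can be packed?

Best value-per-unit is C at 36/10; filling with it alone gives 1×36 = 36.
Optimal mix: 1×A + 1×C → weight 19, value 52.

52 pts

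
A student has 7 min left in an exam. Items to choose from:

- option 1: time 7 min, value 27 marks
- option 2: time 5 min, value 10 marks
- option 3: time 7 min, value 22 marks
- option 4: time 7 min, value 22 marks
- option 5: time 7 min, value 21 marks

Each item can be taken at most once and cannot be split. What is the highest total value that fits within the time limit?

27 marks

Check high-value combinations within 7 min:
- option 1: time 7, value 27
- option 3: time 7, value 22
- option 4: time 7, value 22
- option 5: time 7, value 21
Best: 27 marks.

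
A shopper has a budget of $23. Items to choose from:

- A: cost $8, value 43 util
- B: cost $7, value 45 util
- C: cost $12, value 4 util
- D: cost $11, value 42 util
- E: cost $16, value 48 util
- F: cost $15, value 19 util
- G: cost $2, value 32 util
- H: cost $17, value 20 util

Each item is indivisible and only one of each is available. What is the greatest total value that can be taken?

Check high-value combinations within $23:
- A+B+G: cost 8+7+2=17, value 43+45+32=120
- B+D+G: cost 7+11+2=20, value 45+42+32=119
- A+D+G: cost 8+11+2=21, value 43+42+32=117
- B+E: cost 7+16=23, value 45+48=93
Best: 120 util.

120 util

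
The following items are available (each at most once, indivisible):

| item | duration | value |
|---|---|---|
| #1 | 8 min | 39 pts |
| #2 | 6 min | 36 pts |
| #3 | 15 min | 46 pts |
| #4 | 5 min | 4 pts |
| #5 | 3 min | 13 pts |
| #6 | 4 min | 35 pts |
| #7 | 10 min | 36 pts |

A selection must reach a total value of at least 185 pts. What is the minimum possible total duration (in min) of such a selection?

Subsets with value ≥ 185, sorted by total duration:
- #1+#2+#3+#6+#7: duration 43, value 192
- #1+#2+#3+#5+#6+#7: duration 46, value 205
- #1+#2+#3+#4+#6+#7: duration 48, value 196
- #1+#2+#3+#4+#5+#6+#7: duration 51, value 209
Minimum duration: 43 min.

43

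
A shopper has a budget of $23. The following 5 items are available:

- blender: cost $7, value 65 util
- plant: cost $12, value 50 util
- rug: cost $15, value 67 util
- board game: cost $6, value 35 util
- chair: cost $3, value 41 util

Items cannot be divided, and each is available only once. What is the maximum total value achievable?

This is a 0/1 knapsack; check combinations near the capacity.
- blender+plant+chair: cost 7+12+3=22, value 65+50+41=156
- blender+board game+chair: cost 7+6+3=16, value 65+35+41=141
- blender+rug: cost 7+15=22, value 65+67=132
- plant+board game+chair: cost 12+6+3=21, value 50+35+41=126
Best: 156 util.

156 util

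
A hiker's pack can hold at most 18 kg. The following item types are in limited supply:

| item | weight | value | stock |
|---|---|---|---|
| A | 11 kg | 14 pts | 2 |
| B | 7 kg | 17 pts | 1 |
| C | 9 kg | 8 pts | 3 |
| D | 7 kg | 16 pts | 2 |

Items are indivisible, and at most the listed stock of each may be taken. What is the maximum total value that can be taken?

Top feasible selections:
- 1×B + 1×D: weight 14, value 33
- 2×D: weight 14, value 32
- 1×A + 1×B: weight 18, value 31
- 1×A + 1×D: weight 18, value 30
Best: 33 pts.

33 pts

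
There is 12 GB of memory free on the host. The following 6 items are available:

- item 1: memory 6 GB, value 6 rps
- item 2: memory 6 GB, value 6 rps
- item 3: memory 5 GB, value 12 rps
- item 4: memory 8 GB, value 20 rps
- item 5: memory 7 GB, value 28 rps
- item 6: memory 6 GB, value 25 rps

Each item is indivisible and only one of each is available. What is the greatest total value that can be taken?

40 rps

Check high-value combinations within 12 GB:
- item 3+item 5: memory 5+7=12, value 12+28=40
- item 3+item 6: memory 5+6=11, value 12+25=37
- item 1+item 6: memory 6+6=12, value 6+25=31
- item 2+item 6: memory 6+6=12, value 6+25=31
- item 5: memory 7, value 28
Best: 40 rps.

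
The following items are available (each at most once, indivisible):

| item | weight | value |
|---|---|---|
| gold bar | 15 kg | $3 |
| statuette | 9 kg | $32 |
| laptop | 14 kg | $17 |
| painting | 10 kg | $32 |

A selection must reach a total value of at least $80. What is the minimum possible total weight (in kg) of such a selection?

33

Subsets with value ≥ 80, sorted by total weight:
- statuette+laptop+painting: weight 33, value 81
- gold bar+statuette+laptop+painting: weight 48, value 84
Minimum weight: 33 kg.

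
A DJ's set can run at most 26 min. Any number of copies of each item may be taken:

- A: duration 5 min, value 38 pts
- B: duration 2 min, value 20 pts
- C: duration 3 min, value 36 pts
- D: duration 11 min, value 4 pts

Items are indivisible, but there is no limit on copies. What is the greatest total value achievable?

308 pts

Best value-per-unit is C at 36/3; filling with it alone gives 8×36 = 288.
Optimal mix: 1×B + 8×C → duration 26, value 308.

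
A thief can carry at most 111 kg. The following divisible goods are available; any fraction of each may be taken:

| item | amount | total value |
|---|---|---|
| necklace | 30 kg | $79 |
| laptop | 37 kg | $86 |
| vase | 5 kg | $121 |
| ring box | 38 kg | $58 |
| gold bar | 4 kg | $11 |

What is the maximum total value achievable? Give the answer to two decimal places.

Take in order of value per unit:
- vase (121/5 per unit): all 5 → value 121, running total 121.00
- gold bar (11/4 per unit): all 4 → value 11, running total 132.00
- necklace (79/30 per unit): all 30 → value 79, running total 211.00
- laptop (86/37 per unit): all 37 → value 86, running total 297.00
- ring box (58/38 per unit): 35 of 38 → value 35×58/38 = 53.4211, running total 350.42
Total 350.42.

350.42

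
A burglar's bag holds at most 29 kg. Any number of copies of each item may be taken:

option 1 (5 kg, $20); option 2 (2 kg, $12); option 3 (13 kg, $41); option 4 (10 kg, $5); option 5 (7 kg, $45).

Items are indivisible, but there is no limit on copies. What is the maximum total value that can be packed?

$183

Best value-per-unit is option 5 at 45/7; filling with it alone gives 4×45 = 180.
Optimal mix: 4×option 2 + 3×option 5 → weight 29, value 183.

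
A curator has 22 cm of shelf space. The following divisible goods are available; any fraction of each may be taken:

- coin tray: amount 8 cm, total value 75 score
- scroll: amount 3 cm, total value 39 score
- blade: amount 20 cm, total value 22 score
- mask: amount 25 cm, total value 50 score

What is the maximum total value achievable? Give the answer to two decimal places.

136.00

Take in order of value per unit:
- scroll (39/3 per unit): all 3 → value 39, running total 39.00
- coin tray (75/8 per unit): all 8 → value 75, running total 114.00
- mask (50/25 per unit): 11 of 25 → value 11×50/25 = 22.0000, running total 136.00
Total 136.00.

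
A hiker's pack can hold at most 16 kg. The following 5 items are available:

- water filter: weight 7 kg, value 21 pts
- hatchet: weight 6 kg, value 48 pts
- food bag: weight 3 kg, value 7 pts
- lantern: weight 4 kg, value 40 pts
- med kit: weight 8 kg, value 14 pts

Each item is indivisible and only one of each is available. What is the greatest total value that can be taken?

Check high-value combinations within 16 kg:
- hatchet+food bag+lantern: weight 6+3+4=13, value 48+7+40=95
- hatchet+lantern: weight 6+4=10, value 48+40=88
- water filter+hatchet+food bag: weight 7+6+3=16, value 21+48+7=76
- water filter+hatchet: weight 7+6=13, value 21+48=69
- water filter+food bag+lantern: weight 7+3+4=14, value 21+7+40=68
Best: 95 pts.

95 pts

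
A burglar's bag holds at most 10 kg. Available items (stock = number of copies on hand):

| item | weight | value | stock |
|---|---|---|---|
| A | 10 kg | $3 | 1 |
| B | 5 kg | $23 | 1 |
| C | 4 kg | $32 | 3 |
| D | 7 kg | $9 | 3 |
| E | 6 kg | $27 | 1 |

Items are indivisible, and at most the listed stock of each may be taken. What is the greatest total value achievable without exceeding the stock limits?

$64

Best selections within weight 10 and stock limits:
- 2×C: weight 8, value 64
- 1×C + 1×E: weight 10, value 59
- 1×B + 1×C: weight 9, value 55
- 1×C: weight 4, value 32
Best: $64.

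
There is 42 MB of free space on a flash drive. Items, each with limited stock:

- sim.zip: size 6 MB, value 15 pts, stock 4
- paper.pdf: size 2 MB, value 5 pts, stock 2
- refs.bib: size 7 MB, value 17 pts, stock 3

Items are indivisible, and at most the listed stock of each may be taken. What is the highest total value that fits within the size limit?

Top feasible selections:
- 4×sim.zip + 2×paper.pdf + 2×refs.bib: size 42, value 104
- 3×sim.zip + 1×paper.pdf + 3×refs.bib: size 41, value 101
Best: 104 pts.

104 pts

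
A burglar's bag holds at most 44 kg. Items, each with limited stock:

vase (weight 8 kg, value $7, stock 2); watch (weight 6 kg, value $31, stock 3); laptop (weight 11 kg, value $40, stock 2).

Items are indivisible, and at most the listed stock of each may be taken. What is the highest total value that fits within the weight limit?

Best selections within weight 44 and stock limits:
- 3×watch + 2×laptop: weight 40, value 173
- 1×vase + 2×watch + 2×laptop: weight 42, value 149
Best: $173.

$173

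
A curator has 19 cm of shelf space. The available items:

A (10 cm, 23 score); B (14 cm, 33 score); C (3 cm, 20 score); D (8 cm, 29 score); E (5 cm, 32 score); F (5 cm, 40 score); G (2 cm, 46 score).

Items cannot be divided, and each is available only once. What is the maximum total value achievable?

138 score

This is a 0/1 knapsack; check combinations near the capacity.
- C+E+F+G: length 3+5+5+2=15, value 20+32+40+46=138
- C+D+F+G: length 3+8+5+2=18, value 20+29+40+46=135
- C+D+E+G: length 3+8+5+2=18, value 20+29+32+46=127
Best: 138 score.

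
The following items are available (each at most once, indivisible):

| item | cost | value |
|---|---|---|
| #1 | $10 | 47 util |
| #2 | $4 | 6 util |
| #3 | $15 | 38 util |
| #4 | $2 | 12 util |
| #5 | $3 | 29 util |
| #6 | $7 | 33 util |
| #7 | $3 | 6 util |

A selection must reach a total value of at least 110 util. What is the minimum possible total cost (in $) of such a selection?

22

Subsets with value ≥ 110, sorted by total cost:
- #1+#4+#5+#6: cost 22, value 121
- #1+#5+#6+#7: cost 23, value 115
- #1+#2+#5+#6: cost 24, value 115
Minimum cost: 22 $.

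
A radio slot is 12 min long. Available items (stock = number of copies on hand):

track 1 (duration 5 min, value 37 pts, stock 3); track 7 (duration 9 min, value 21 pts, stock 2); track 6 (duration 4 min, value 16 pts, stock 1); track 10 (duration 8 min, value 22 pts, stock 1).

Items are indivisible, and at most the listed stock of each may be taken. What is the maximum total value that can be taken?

Top feasible selections:
- 2×track 1: duration 10, value 74
- 1×track 1 + 1×track 6: duration 9, value 53
- 1×track 6 + 1×track 10: duration 12, value 38
- 1×track 1: duration 5, value 37
Best: 74 pts.

74 pts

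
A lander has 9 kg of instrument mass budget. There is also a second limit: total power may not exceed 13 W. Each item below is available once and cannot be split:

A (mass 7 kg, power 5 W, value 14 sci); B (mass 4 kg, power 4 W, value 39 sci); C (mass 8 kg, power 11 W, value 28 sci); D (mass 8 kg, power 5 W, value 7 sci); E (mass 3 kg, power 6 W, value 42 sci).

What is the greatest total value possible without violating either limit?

Feasible sets respecting both limits:
- B+E: mass 7, power 10, value 81
- E: mass 3, power 6, value 42
- B: mass 4, power 4, value 39
- C: mass 8, power 11, value 28
Best: 81 sci.

81 sci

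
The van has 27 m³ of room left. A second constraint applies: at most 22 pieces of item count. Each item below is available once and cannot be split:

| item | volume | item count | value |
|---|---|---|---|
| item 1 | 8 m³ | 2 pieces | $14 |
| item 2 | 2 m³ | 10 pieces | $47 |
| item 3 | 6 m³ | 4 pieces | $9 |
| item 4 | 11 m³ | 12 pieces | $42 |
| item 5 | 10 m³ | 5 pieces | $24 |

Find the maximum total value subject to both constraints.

Feasible sets respecting both limits:
- item 1+item 2+item 3+item 5: volume 26, item count 21, value 94
- item 2+item 4: volume 13, item count 22, value 89
- item 1+item 2+item 5: volume 20, item count 17, value 85
Best: $94.

$94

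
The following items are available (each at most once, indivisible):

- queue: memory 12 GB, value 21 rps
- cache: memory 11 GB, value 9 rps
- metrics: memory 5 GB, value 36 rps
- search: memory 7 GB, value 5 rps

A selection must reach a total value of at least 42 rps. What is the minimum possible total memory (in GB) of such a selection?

Subsets with value ≥ 42, sorted by total memory:
- cache+metrics: memory 16, value 45
- queue+metrics: memory 17, value 57
- cache+metrics+search: memory 23, value 50
Minimum memory: 16 GB.

16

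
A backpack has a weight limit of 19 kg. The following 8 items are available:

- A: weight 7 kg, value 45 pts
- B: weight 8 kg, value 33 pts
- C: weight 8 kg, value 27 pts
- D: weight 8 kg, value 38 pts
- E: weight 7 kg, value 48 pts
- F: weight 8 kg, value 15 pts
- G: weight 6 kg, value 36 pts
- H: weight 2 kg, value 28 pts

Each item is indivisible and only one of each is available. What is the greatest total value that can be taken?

121 pts

This is a 0/1 knapsack; check combinations near the capacity.
- A+E+H: weight 7+7+2=16, value 45+48+28=121
- D+E+H: weight 8+7+2=17, value 38+48+28=114
- E+G+H: weight 7+6+2=15, value 48+36+28=112
- A+D+H: weight 7+8+2=17, value 45+38+28=111
- A+G+H: weight 7+6+2=15, value 45+36+28=109
Best: 121 pts.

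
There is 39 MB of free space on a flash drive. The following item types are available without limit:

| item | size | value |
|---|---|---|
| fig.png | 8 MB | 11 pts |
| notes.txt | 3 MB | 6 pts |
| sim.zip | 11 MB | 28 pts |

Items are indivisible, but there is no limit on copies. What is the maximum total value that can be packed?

Best value-per-unit is sim.zip at 28/11; filling with it alone gives 3×28 = 84.
Optimal mix: 2×notes.txt + 3×sim.zip → size 39, value 96.

96 pts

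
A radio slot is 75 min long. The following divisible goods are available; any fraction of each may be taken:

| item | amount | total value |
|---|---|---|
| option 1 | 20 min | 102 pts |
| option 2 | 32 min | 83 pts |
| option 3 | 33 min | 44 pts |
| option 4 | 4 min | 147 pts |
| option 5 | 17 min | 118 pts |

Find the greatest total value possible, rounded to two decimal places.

Take in order of value per unit:
- option 4 (147/4 per unit): all 4 → value 147, running total 147.00
- option 5 (118/17 per unit): all 17 → value 118, running total 265.00
- option 1 (102/20 per unit): all 20 → value 102, running total 367.00
- option 2 (83/32 per unit): all 32 → value 83, running total 450.00
- option 3 (44/33 per unit): 2 of 33 → value 2×44/33 = 2.6667, running total 452.67
Total 452.67.

452.67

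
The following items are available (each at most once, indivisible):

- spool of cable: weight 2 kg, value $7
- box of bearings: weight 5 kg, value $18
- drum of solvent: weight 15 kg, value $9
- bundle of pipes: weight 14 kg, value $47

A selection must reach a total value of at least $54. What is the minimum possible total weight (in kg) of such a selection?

Subsets with value ≥ 54, sorted by total weight:
- spool of cable+bundle of pipes: weight 16, value 54
- box of bearings+bundle of pipes: weight 19, value 65
- spool of cable+box of bearings+bundle of pipes: weight 21, value 72
- drum of solvent+bundle of pipes: weight 29, value 56
Minimum weight: 16 kg.

16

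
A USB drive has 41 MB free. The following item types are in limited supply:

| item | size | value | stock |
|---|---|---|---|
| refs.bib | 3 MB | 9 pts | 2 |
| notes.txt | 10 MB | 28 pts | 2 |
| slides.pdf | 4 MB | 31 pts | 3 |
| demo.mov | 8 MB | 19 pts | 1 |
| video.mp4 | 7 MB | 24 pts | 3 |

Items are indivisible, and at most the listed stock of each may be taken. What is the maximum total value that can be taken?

Best selections within size 41 and stock limits:
- 3×slides.pdf + 1×demo.mov + 3×video.mp4: size 41, value 184
- 2×refs.bib + 3×slides.pdf + 3×video.mp4: size 39, value 183
- 1×refs.bib + 1×notes.txt + 3×slides.pdf + 2×video.mp4: size 39, value 178
Best: 184 pts.

184 pts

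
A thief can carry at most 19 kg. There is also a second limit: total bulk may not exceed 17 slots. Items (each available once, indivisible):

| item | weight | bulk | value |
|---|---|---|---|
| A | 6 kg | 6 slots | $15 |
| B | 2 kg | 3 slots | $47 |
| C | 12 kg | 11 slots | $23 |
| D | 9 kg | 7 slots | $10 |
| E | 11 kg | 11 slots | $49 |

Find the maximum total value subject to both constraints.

Feasible sets respecting both limits:
- B+E: weight 13, bulk 14, value 96
- A+B+D: weight 17, bulk 16, value 72
- B+C: weight 14, bulk 14, value 70
- A+E: weight 17, bulk 17, value 64
Best: $96.

$96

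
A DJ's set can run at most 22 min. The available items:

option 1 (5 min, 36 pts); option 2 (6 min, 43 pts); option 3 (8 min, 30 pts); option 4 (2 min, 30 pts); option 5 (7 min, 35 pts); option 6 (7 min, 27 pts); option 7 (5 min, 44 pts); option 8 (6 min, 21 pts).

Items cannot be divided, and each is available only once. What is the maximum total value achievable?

Check high-value combinations within 22 min:
- option 1+option 2+option 4+option 7: duration 5+6+2+5=18, value 36+43+30+44=153
- option 2+option 4+option 5+option 7: duration 6+2+7+5=20, value 43+30+35+44=152
- option 2+option 3+option 4+option 7: duration 6+8+2+5=21, value 43+30+30+44=147
Best: 153 pts.

153 pts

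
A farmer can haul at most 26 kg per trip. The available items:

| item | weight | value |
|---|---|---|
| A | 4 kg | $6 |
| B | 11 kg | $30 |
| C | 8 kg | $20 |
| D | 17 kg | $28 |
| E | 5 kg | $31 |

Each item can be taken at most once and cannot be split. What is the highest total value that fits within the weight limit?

$81

Check high-value combinations within 26 kg:
- B+C+E: weight 11+8+5=24, value 30+20+31=81
- A+B+E: weight 4+11+5=20, value 6+30+31=67
- A+D+E: weight 4+17+5=26, value 6+28+31=65
Best: $81.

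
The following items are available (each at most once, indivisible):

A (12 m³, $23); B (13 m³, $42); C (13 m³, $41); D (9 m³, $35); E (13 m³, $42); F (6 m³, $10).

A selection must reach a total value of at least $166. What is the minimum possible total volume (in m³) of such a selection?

Subsets with value ≥ 166, sorted by total volume:
- B+C+D+E+F: volume 54, value 170
- A+B+C+D+E: volume 60, value 183
Minimum volume: 54 m³.

54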